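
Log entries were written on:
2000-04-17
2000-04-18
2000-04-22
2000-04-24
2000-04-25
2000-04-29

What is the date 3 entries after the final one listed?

Gaps: 1, 4, 2, 1, 4 days — not constant, but cyclic with period 3.
The events fall on every Monday, Tuesday and Saturday.
The following Monday is 2000-05-01.
Next Tuesday: 2000-05-02.
The following Saturday is 2000-05-06.

2000-05-06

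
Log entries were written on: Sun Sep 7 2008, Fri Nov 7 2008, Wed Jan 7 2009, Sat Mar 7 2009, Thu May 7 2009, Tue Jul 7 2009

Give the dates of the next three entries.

Mon Sep 7 2009, Sat Nov 7 2009, Thu Jan 7 2010

Each date is the 7th; the gaps (61, 61, 59, 61, 61) track the month lengths.
The rule is the 7th of every 2 months.
September 2009: Mon Sep 7 2009.
November 2009: Sat Nov 7 2009.
January 2010: Thu Jan 7 2010.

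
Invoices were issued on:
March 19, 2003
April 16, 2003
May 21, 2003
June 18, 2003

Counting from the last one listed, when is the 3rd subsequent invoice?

Gaps: 28, 35, 28 days — a mix of 28 and 35. Every date is a Wednesday.
Each is the 3rd Wednesday of its month.
July 2003 — 3rd Wednesday is July 16, 2003.
3rd Wednesday of August 2003: August 20, 2003.
September 2003 — 3rd Wednesday is September 17, 2003.

September 17, 2003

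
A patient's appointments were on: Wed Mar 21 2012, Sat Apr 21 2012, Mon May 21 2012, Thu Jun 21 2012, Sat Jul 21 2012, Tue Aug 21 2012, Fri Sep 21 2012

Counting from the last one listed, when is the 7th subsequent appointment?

Each date is the 21st; the gaps (31, 30, 31, 30, 31, 31) track the month lengths.
The rule is the 21st of each month.
October 2012: Sun Oct 21 2012.
Next: November 2012 → Wed Nov 21 2012.
Next: December 2012 → Fri Dec 21 2012.
January 2013: Mon Jan 21 2013.
February 2013: Thu Feb 21 2013.
March 2013: Thu Mar 21 2013.
April 2013: Sun Apr 21 2013.

Sun Apr 21 2013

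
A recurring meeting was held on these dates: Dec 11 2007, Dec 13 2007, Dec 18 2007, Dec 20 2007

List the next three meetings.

Dec 25 2007, Dec 27 2007, Jan 1 2008

The gap pattern 2, 5, 2 repeats every 2 events.
These are the Tuesdays and Thursdays of each week.
The following Tuesday is Dec 25 2007.
Next Thursday: Dec 27 2007.
Next Tuesday: Jan 1 2008.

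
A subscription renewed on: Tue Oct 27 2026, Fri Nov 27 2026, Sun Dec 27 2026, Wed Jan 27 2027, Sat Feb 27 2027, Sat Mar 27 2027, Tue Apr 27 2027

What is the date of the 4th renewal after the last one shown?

Fri Aug 27 2027

Each date is the 27th; the gaps (31, 30, 31, 31, 28, 31) track the month lengths.
The rule is the 27th of each month.
May 2027: Thu May 27 2027.
Next: June 2027 → Sun Jun 27 2027.
July 2027: Tue Jul 27 2027.
August 2027: Fri Aug 27 2027.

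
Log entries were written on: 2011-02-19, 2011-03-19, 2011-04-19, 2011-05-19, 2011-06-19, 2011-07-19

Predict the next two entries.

2011-08-19, 2011-09-19

The day-of-month is always 19 (28, 31, 30, 31, 30 days between events).
So this recurs on the 19th of each month.
August 2011: 2011-08-19.
September 2011: 2011-09-19.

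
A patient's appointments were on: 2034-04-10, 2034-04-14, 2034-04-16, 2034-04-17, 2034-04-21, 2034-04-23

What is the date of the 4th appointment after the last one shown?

Gaps: 4, 2, 1, 4, 2 days — not constant, but cyclic with period 3.
The events fall on every Monday, Friday and Sunday.
The following Monday is 2034-04-24.
Next Friday: 2034-04-28.
Next Sunday: 2034-04-30.
Next Monday: 2034-05-01.

2034-05-01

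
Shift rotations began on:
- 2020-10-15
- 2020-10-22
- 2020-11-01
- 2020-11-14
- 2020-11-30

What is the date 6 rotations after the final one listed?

2021-05-08

Gaps: 7, 10, 13, 16 days — each gap is 3 larger than the previous one.
Next gap: 19 days. 2020-11-30 + 19 days = 2020-12-19.
Next gap: 22 days. 2020-12-19 + 22 days = 2021-01-10.
Next gap: 25 days. 2021-01-10 + 25 days = 2021-02-04.
Next gap: 28 days. 2021-02-04 + 28 days = 2021-03-04.
Next gap: 31 days. 2021-03-04 + 31 days = 2021-04-04.
Next gap: 34 days. 2021-04-04 + 34 days = 2021-05-08.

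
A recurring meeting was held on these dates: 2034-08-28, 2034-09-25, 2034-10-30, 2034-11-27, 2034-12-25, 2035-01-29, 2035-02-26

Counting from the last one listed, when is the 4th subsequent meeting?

Every date is a Monday; gaps 28, 35, 28, 28, 35, 28 days.
Each is the last Monday of its month (at least one falls on the 29th or later, ruling out '4th Monday').
Last Monday of March 2035: 2035-03-26.
April 2035 ends with Monday 2035-04-30.
May 2035 ends with Monday 2035-05-28.
Last Monday of June 2035: 2035-06-25.

2035-06-25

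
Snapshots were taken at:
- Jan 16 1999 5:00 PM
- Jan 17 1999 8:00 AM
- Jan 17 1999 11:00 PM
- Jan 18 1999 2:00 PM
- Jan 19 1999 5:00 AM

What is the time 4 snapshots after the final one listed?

The interval is a steady 15 hours (15, 15, 15, 15).
Jan 19 1999 5:00 AM + 15 h = Jan 19 1999 8:00 PM.
Jan 19 1999 8:00 PM + 15 h = Jan 20 1999 11:00 AM.
Jan 20 1999 11:00 AM + 15 h = Jan 21 1999 2:00 AM.
Jan 21 1999 2:00 AM + 15 h = Jan 21 1999 5:00 PM.

Jan 21 1999 5:00 PM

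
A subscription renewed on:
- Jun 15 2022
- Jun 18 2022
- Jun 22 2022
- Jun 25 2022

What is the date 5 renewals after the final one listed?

The gap pattern 3, 4, 3 repeats every 2 events.
These are the Wednesdays and Saturdays of each week.
Next Wednesday: Jun 29 2022.
Next Saturday: Jul 2 2022.
Next Wednesday: Jul 6 2022.
The following Saturday is Jul 9 2022.
Next Wednesday: Jul 13 2022.

Jul 13 2022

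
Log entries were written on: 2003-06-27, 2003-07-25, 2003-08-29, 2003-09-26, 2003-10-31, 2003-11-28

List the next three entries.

2003-12-26, 2004-01-30, 2004-02-27

These are Fridays with 28, 35, 28, 35, 28-day gaps.
Each is the final Friday of its month — 2003-08-29 is past the 28th, so '4th Friday' doesn't fit.
Last Friday of December 2003: 2003-12-26.
Last Friday of January 2004: 2004-01-30.
Last Friday of February 2004: 2004-02-27.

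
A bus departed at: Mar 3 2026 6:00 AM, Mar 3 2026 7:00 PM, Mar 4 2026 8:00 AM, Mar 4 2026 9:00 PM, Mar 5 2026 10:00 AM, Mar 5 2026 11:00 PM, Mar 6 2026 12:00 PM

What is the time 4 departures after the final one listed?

Mar 8 2026 4:00 PM

Gaps: 13, 13, 13, 13, 13, 13 hours — each event is 13 hours after the previous one.
Mar 6 2026 12:00 PM + 13 h = Mar 7 2026 1:00 AM.
Mar 7 2026 1:00 AM + 13 h = Mar 7 2026 2:00 PM.
Mar 7 2026 2:00 PM + 13 h = Mar 8 2026 3:00 AM.
Mar 8 2026 3:00 AM + 13 h = Mar 8 2026 4:00 PM.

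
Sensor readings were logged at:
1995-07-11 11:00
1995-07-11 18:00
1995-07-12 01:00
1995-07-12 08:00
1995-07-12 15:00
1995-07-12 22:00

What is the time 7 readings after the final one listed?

The interval is a steady 7 hours (7, 7, 7, 7, 7).
1995-07-12 22:00 + 7 h = 1995-07-13 05:00.
1995-07-13 05:00 + 7 h = 1995-07-13 12:00.
1995-07-13 12:00 + 7 h = 1995-07-13 19:00.
1995-07-13 19:00 + 7 h = 1995-07-14 02:00.
1995-07-14 02:00 + 7 h = 1995-07-14 09:00.
1995-07-14 09:00 + 7 h = 1995-07-14 16:00.
1995-07-14 16:00 + 7 h = 1995-07-14 23:00.

1995-07-14 23:00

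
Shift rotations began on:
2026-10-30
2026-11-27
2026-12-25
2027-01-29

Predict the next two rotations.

2027-02-26, 2027-03-26

These are Fridays with 28, 28, 35-day gaps.
Each is the final Friday of its month — 2026-10-30 is past the 28th, so '4th Friday' doesn't fit.
February 2027 ends with Friday 2027-02-26.
Last Friday of March 2027: 2027-03-26.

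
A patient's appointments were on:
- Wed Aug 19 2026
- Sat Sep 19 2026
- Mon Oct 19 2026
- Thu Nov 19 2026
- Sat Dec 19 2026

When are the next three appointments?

The day-of-month is always 19 (31, 30, 31, 30 days between events).
So this recurs on the 19th of each month.
January 2027: Tue Jan 19 2027.
Next: February 2027 → Fri Feb 19 2027.
March 2027: Fri Mar 19 2027.

Tue Jan 19 2027, Fri Feb 19 2027, Fri Mar 19 2027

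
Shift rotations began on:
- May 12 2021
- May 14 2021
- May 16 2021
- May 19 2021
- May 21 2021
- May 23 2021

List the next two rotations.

Every event lands on a Wednesday or Friday or Sunday (gaps cycle 2, 2, 3, 2, 2).
So the schedule is: every Wednesday, Friday and Sunday.
Next Wednesday: May 26 2021.
The following Friday is May 28 2021.

May 26 2021, May 28 2021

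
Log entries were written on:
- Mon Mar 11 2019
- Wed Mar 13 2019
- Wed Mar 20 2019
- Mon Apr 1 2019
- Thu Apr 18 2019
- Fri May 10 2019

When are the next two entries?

The spacing grows by 5 each time: 2, 7, 12, 17, 22 days.
Next gap: 27 days. Fri May 10 2019 + 27 days = Thu Jun 6 2019.
Next gap: 32 days. Thu Jun 6 2019 + 32 days = Mon Jul 8 2019.

Thu Jun 6 2019, Mon Jul 8 2019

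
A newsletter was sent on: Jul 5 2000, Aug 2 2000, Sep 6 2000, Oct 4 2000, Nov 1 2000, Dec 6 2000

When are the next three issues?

Jan 3 2001, Feb 7 2001, Mar 7 2001

All dates are Wednesdays, 28, 35, 28, 28, 35 days apart.
Specifically, the 1st Wednesday of each month.
1st Wednesday of January 2001: Jan 3 2001.
1st Wednesday of February 2001: Feb 7 2001.
1st Wednesday of March 2001: Mar 7 2001.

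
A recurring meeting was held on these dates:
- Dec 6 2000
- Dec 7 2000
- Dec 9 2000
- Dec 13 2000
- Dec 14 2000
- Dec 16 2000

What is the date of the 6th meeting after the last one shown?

Dec 30 2000

Gaps: 1, 2, 4, 1, 2 days — not constant, but cyclic with period 3.
The events fall on every Wednesday, Thursday and Saturday.
Next Wednesday: Dec 20 2000.
The following Thursday is Dec 21 2000.
Next Saturday: Dec 23 2000.
Next Wednesday: Dec 27 2000.
Next Thursday: Dec 28 2000.
The following Saturday is Dec 30 2000.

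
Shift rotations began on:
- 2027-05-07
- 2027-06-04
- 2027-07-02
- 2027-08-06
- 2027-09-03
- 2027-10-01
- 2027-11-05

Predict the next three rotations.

2027-12-03, 2028-01-07, 2028-02-04

All dates are Fridays, 28, 28, 35, 28, 28, 35 days apart.
Specifically, the 1st Friday of each month.
December 2027 — 1st Friday is 2027-12-03.
January 2028 — 1st Friday is 2028-01-07.
February 2028 — 1st Friday is 2028-02-04.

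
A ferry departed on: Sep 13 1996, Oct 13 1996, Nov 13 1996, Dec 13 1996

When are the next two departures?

The day-of-month is always 13 (30, 31, 30 days between events).
So this recurs on the 13th of each month.
January 1997: Jan 13 1997.
February 1997: Feb 13 1997.

Jan 13 1997, Feb 13 1997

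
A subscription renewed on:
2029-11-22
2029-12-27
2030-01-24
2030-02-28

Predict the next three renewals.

2030-03-28, 2030-04-25, 2030-05-23

These are Thursdays at 28- or 35-day spacing (35, 28, 35).
The pattern: 4th Thursday of the month.
March 2030 — 4th Thursday is 2030-03-28.
April 2030 — 4th Thursday is 2030-04-25.
4th Thursday of May 2030: 2030-05-23.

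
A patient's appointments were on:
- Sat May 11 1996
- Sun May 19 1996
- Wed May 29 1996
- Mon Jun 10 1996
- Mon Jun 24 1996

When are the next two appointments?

Wed Jul 10 1996, Sun Jul 28 1996

Gaps: 8, 10, 12, 14 days — each gap is 2 larger than the previous one.
Next gap: 16 days. Mon Jun 24 1996 + 16 days = Wed Jul 10 1996.
Next gap: 18 days. Wed Jul 10 1996 + 18 days = Sun Jul 28 1996.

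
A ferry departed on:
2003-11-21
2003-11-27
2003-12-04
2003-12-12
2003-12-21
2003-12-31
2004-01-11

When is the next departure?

Gaps: 6, 7, 8, 9, 10, 11 days — each gap is 1 larger than the previous one.
Next gap: 12 days. 2004-01-11 + 12 days = 2004-01-23.

2004-01-23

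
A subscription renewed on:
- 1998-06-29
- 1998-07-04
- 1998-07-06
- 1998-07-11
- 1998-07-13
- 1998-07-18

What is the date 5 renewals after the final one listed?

1998-08-03

The gap pattern 5, 2, 5, 2, 5 repeats every 2 events.
These are the Mondays and Saturdays of each week.
The following Monday is 1998-07-20.
Next Saturday: 1998-07-25.
Next Monday: 1998-07-27.
Next Saturday: 1998-08-01.
The following Monday is 1998-08-03.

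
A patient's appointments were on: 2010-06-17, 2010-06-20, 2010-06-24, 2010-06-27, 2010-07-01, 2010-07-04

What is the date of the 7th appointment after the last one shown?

2010-07-29

Gaps: 3, 4, 3, 4, 3 days — not constant, but cyclic with period 2.
The events fall on every Thursday and Sunday.
Next Thursday: 2010-07-08.
The following Sunday is 2010-07-11.
Next Thursday: 2010-07-15.
Next Sunday: 2010-07-18.
The following Thursday is 2010-07-22.
The following Sunday is 2010-07-25.
Next Thursday: 2010-07-29.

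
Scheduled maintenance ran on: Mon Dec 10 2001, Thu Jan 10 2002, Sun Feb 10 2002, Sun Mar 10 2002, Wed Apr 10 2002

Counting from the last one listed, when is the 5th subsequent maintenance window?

Gaps: 31, 31, 28, 31 days — not constant. Every event is on the 10th of the month.
Pattern: the 10th of each month.
May 2002: Fri May 10 2002.
June 2002: Mon Jun 10 2002.
Next: July 2002 → Wed Jul 10 2002.
Next: August 2002 → Sat Aug 10 2002.
September 2002: Tue Sep 10 2002.

Tue Sep 10 2002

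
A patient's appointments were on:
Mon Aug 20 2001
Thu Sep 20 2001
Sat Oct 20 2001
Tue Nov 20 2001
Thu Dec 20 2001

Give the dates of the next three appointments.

Sun Jan 20 2002, Wed Feb 20 2002, Wed Mar 20 2002

Gaps: 31, 30, 31, 30 days — not constant. Every event is on the 20th of the month.
Pattern: the 20th of each month.
Next: January 2002 → Sun Jan 20 2002.
Next: February 2002 → Wed Feb 20 2002.
Next: March 2002 → Wed Mar 20 2002.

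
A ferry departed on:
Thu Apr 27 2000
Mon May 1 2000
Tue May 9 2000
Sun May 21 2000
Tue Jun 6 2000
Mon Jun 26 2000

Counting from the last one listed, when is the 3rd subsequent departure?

Mon Sep 18 2000

The spacing grows by 4 each time: 4, 8, 12, 16, 20 days.
Next gap: 24 days. Mon Jun 26 2000 + 24 days = Thu Jul 20 2000.
Next gap: 28 days. Thu Jul 20 2000 + 28 days = Thu Aug 17 2000.
Next gap: 32 days. Thu Aug 17 2000 + 32 days = Mon Sep 18 2000.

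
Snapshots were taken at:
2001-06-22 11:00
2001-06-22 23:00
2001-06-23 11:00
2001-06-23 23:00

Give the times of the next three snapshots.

2001-06-24 11:00, 2001-06-24 23:00, 2001-06-25 11:00

The interval is a steady 12 hours (12, 12, 12).
2001-06-23 23:00 + 12 h = 2001-06-24 11:00.
2001-06-24 11:00 + 12 h = 2001-06-24 23:00.
2001-06-24 23:00 + 12 h = 2001-06-25 11:00.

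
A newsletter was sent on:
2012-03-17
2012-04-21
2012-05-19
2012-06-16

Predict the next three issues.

2012-07-21, 2012-08-18, 2012-09-15

Gaps: 35, 28, 28 days — a mix of 28 and 35. Every date is a Saturday.
Each is the 3rd Saturday of its month.
July 2012 — 3rd Saturday is 2012-07-21.
3rd Saturday of August 2012: 2012-08-18.
September 2012 — 3rd Saturday is 2012-09-15.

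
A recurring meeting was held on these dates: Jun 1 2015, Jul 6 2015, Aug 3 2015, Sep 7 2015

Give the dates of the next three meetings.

All dates are Mondays, 35, 28, 35 days apart.
Specifically, the 1st Monday of each month.
October 2015 — 1st Monday is Oct 5 2015.
1st Monday of November 2015: Nov 2 2015.
1st Monday of December 2015: Dec 7 2015.

Oct 5 2015, Nov 2 2015, Dec 7 2015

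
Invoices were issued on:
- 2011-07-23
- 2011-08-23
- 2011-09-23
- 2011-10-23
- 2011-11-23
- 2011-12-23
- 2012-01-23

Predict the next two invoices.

Each date is the 23rd; the gaps (31, 31, 30, 31, 30, 31) track the month lengths.
The rule is the 23rd of each month.
February 2012: 2012-02-23.
March 2012: 2012-03-23.

2012-02-23, 2012-03-23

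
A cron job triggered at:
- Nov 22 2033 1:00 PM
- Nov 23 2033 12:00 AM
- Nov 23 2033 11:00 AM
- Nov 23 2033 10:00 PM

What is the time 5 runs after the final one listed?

Nov 26 2033 5:00 AM

Gaps: 11, 11, 11 hours — each event is 11 hours after the previous one.
Nov 23 2033 10:00 PM + 11 h = Nov 24 2033 9:00 AM.
Nov 24 2033 9:00 AM + 11 h = Nov 24 2033 8:00 PM.
Nov 24 2033 8:00 PM + 11 h = Nov 25 2033 7:00 AM.
Nov 25 2033 7:00 AM + 11 h = Nov 25 2033 6:00 PM.
Nov 25 2033 6:00 PM + 11 h = Nov 26 2033 5:00 AM.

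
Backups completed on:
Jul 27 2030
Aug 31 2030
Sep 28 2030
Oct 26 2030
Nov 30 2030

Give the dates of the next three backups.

All Saturdays; the gaps (35, 28, 28, 35) vary with month length.
This is the last Saturday of each month.
Last Saturday of December 2030: Dec 28 2030.
Last Saturday of January 2031: Jan 25 2031.
Last Saturday of February 2031: Feb 22 2031.

Dec 28 2030, Jan 25 2031, Feb 22 2031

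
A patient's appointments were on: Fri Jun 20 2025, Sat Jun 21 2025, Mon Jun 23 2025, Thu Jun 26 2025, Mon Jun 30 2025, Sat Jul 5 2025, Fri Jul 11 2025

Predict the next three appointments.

The spacing grows by 1 each time: 1, 2, 3, 4, 5, 6 days.
Next gap: 7 days. Fri Jul 11 2025 + 7 days = Fri Jul 18 2025.
Next gap: 8 days. Fri Jul 18 2025 + 8 days = Sat Jul 26 2025.
Next gap: 9 days. Sat Jul 26 2025 + 9 days = Mon Aug 4 2025.

Fri Jul 18 2025, Sat Jul 26 2025, Mon Aug 4 2025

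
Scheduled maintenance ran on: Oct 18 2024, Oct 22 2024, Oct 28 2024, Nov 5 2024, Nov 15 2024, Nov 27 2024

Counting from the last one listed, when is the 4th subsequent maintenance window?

Intervals are 4, 6, 8, 10, 12 days — an arithmetic progression with common difference 2.
Next gap: 14 days. Nov 27 2024 + 14 days = Dec 11 2024.
Next gap: 16 days. Dec 11 2024 + 16 days = Dec 27 2024.
Next gap: 18 days. Dec 27 2024 + 18 days = Jan 14 2025.
Next gap: 20 days. Jan 14 2025 + 20 days = Feb 3 2025.

Feb 3 2025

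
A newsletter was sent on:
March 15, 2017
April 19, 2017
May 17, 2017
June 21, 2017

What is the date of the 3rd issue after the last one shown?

September 20, 2017

Gaps: 35, 28, 35 days — a mix of 28 and 35. Every date is a Wednesday.
Each is the 3rd Wednesday of its month.
3rd Wednesday of July 2017: July 19, 2017.
August 2017 — 3rd Wednesday is August 16, 2017.
September 2017 — 3rd Wednesday is September 20, 2017.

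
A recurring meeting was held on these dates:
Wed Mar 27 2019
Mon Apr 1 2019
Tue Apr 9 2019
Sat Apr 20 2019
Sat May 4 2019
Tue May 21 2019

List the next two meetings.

Mon Jun 10 2019, Wed Jul 3 2019

Gaps: 5, 8, 11, 14, 17 days — each gap is 3 larger than the previous one.
Next gap: 20 days. Tue May 21 2019 + 20 days = Mon Jun 10 2019.
Next gap: 23 days. Mon Jun 10 2019 + 23 days = Wed Jul 3 2019.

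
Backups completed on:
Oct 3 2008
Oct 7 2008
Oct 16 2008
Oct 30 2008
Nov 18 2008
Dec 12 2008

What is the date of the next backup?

Jan 10 2009

The spacing grows by 5 each time: 4, 9, 14, 19, 24 days.
Next gap: 29 days. Dec 12 2008 + 29 days = Jan 10 2009.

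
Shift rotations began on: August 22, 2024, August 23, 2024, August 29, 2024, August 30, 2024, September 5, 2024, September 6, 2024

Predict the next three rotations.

September 12, 2024; September 13, 2024; September 19, 2024

The gap pattern 1, 6, 1, 6, 1 repeats every 2 events.
These are the Thursdays and Fridays of each week.
Next Thursday: September 12, 2024.
Next Friday: September 13, 2024.
Next Thursday: September 19, 2024.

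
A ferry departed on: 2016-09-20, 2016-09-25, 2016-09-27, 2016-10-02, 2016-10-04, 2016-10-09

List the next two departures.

2016-10-11, 2016-10-16

Gaps: 5, 2, 5, 2, 5 days — not constant, but cyclic with period 2.
The events fall on every Tuesday and Sunday.
Next Tuesday: 2016-10-11.
The following Sunday is 2016-10-16.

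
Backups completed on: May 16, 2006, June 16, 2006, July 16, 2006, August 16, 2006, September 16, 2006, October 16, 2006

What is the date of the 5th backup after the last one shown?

The day-of-month is always 16 (31, 30, 31, 31, 30 days between events).
So this recurs on the 16th of each month.
Next: November 2006 → November 16, 2006.
Next: December 2006 → December 16, 2006.
January 2007: January 16, 2007.
February 2007: February 16, 2007.
Next: March 2007 → March 16, 2007.

March 16, 2007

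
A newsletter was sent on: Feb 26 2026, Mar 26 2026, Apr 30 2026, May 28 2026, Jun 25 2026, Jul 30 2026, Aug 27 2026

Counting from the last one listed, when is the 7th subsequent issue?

Mar 25 2027

These are Thursdays with 28, 35, 28, 28, 35, 28-day gaps.
Each is the final Thursday of its month — Apr 30 2026 is past the 28th, so '4th Thursday' doesn't fit.
September 2026 ends with Thursday Sep 24 2026.
October 2026 ends with Thursday Oct 29 2026.
November 2026 ends with Thursday Nov 26 2026.
December 2026 ends with Thursday Dec 31 2026.
January 2027 ends with Thursday Jan 28 2027.
Last Thursday of February 2027: Feb 25 2027.
March 2027 ends with Thursday Mar 25 2027.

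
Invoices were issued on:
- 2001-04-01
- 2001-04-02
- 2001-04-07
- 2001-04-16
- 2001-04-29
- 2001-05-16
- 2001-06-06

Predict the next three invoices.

2001-07-01, 2001-07-30, 2001-09-01

Intervals are 1, 5, 9, 13, 17, 21 days — an arithmetic progression with common difference 4.
Next gap: 25 days. 2001-06-06 + 25 days = 2001-07-01.
Next gap: 29 days. 2001-07-01 + 29 days = 2001-07-30.
Next gap: 33 days. 2001-07-30 + 33 days = 2001-09-01.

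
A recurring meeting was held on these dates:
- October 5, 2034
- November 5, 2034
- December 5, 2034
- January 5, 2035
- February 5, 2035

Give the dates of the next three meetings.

Each date is the 5th; the gaps (31, 30, 31, 31) track the month lengths.
The rule is the 5th of each month.
March 2035: March 5, 2035.
April 2035: April 5, 2035.
May 2035: May 5, 2035.

March 5, 2035; April 5, 2035; May 5, 2035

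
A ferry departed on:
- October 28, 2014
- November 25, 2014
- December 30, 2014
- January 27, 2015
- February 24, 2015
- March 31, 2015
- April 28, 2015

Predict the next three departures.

May 26, 2015; June 30, 2015; July 28, 2015

These are Tuesdays with 28, 35, 28, 28, 35, 28-day gaps.
Each is the final Tuesday of its month — December 30, 2014 is past the 28th, so '4th Tuesday' doesn't fit.
Last Tuesday of May 2015: May 26, 2015.
June 2015 ends with Tuesday June 30, 2015.
July 2015 ends with Tuesday July 28, 2015.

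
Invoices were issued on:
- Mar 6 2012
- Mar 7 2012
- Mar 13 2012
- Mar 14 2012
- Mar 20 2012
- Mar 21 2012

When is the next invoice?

Gaps: 1, 6, 1, 6, 1 days — not constant, but cyclic with period 2.
The events fall on every Tuesday and Wednesday.
The following Tuesday is Mar 27 2012.

Mar 27 2012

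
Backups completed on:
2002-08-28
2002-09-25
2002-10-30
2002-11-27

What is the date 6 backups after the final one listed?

All Wednesdays; the gaps (28, 35, 28) vary with month length.
This is the last Wednesday of each month.
Last Wednesday of December 2002: 2002-12-25.
Last Wednesday of January 2003: 2003-01-29.
Last Wednesday of February 2003: 2003-02-26.
March 2003 ends with Wednesday 2003-03-26.
Last Wednesday of April 2003: 2003-04-30.
Last Wednesday of May 2003: 2003-05-28.

2003-05-28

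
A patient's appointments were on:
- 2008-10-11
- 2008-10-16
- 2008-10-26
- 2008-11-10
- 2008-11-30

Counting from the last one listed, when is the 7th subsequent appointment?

2009-09-06

Gaps: 5, 10, 15, 20 days — each gap is 5 larger than the previous one.
Next gap: 25 days. 2008-11-30 + 25 days = 2008-12-25.
Next gap: 30 days. 2008-12-25 + 30 days = 2009-01-24.
Next gap: 35 days. 2009-01-24 + 35 days = 2009-02-28.
Next gap: 40 days. 2009-02-28 + 40 days = 2009-04-09.
Next gap: 45 days. 2009-04-09 + 45 days = 2009-05-24.
Next gap: 50 days. 2009-05-24 + 50 days = 2009-07-13.
Next gap: 55 days. 2009-07-13 + 55 days = 2009-09-06.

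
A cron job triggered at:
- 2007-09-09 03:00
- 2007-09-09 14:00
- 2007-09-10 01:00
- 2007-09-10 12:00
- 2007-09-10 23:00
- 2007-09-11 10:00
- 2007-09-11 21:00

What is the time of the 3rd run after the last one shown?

2007-09-13 06:00

The interval is a steady 11 hours (11, 11, 11, 11, 11, 11).
2007-09-11 21:00 + 11 h = 2007-09-12 08:00.
2007-09-12 08:00 + 11 h = 2007-09-12 19:00.
2007-09-12 19:00 + 11 h = 2007-09-13 06:00.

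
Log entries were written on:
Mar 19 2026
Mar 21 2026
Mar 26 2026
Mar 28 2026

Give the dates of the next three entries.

Every event lands on a Thursday or Saturday (gaps cycle 2, 5, 2).
So the schedule is: every Thursday and Saturday.
Next Thursday: Apr 2 2026.
Next Saturday: Apr 4 2026.
The following Thursday is Apr 9 2026.

Apr 2 2026, Apr 4 2026, Apr 9 2026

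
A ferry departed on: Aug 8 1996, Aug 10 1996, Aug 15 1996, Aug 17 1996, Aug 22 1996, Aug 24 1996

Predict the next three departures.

Aug 29 1996, Aug 31 1996, Sep 5 1996

The gap pattern 2, 5, 2, 5, 2 repeats every 2 events.
These are the Thursdays and Saturdays of each week.
The following Thursday is Aug 29 1996.
Next Saturday: Aug 31 1996.
Next Thursday: Sep 5 1996.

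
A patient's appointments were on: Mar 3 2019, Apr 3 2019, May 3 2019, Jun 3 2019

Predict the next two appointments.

Jul 3 2019, Aug 3 2019

Each date is the 3rd; the gaps (31, 30, 31) track the month lengths.
The rule is the 3rd of each month.
July 2019: Jul 3 2019.
August 2019: Aug 3 2019.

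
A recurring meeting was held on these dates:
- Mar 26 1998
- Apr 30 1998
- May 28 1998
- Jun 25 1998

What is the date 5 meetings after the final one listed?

These are Thursdays with 35, 28, 28-day gaps.
Each is the final Thursday of its month — Apr 30 1998 is past the 28th, so '4th Thursday' doesn't fit.
Last Thursday of July 1998: Jul 30 1998.
August 1998 ends with Thursday Aug 27 1998.
September 1998 ends with Thursday Sep 24 1998.
Last Thursday of October 1998: Oct 29 1998.
November 1998 ends with Thursday Nov 26 1998.

Nov 26 1998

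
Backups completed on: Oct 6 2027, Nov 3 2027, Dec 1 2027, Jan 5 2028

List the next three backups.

Feb 2 2028, Mar 1 2028, Apr 5 2028

These are Wednesdays at 28- or 35-day spacing (28, 28, 35).
The pattern: 1st Wednesday of the month.
February 2028 — 1st Wednesday is Feb 2 2028.
1st Wednesday of March 2028: Mar 1 2028.
April 2028 — 1st Wednesday is Apr 5 2028.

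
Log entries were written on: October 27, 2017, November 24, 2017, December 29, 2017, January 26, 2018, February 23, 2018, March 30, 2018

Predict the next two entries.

These are Fridays with 28, 35, 28, 28, 35-day gaps.
Each is the final Friday of its month — December 29, 2017 is past the 28th, so '4th Friday' doesn't fit.
April 2018 ends with Friday April 27, 2018.
May 2018 ends with Friday May 25, 2018.

April 27, 2018; May 25, 2018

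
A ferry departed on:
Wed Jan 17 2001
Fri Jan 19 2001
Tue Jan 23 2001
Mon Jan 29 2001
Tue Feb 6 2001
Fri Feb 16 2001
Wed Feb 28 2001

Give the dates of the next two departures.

The spacing grows by 2 each time: 2, 4, 6, 8, 10, 12 days.
Next gap: 14 days. Wed Feb 28 2001 + 14 days = Wed Mar 14 2001.
Next gap: 16 days. Wed Mar 14 2001 + 16 days = Fri Mar 30 2001.

Wed Mar 14 2001, Fri Mar 30 2001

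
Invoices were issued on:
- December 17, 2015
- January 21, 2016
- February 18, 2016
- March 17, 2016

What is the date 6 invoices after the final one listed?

All dates are Thursdays, 35, 28, 28 days apart.
Specifically, the 3rd Thursday of each month.
3rd Thursday of April 2016: April 21, 2016.
May 2016 — 3rd Thursday is May 19, 2016.
June 2016 — 3rd Thursday is June 16, 2016.
July 2016 — 3rd Thursday is July 21, 2016.
August 2016 — 3rd Thursday is August 18, 2016.
3rd Thursday of September 2016: September 15, 2016.

September 15, 2016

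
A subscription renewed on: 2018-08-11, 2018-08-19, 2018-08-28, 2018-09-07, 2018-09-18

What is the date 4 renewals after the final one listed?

Intervals are 8, 9, 10, 11 days — an arithmetic progression with common difference 1.
Next gap: 12 days. 2018-09-18 + 12 days = 2018-09-30.
Next gap: 13 days. 2018-09-30 + 13 days = 2018-10-13.
Next gap: 14 days. 2018-10-13 + 14 days = 2018-10-27.
Next gap: 15 days. 2018-10-27 + 15 days = 2018-11-11.

2018-11-11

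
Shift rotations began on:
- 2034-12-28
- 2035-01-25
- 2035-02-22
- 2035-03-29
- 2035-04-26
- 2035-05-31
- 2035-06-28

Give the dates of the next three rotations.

2035-07-26, 2035-08-30, 2035-09-27

These are Thursdays with 28, 28, 35, 28, 35, 28-day gaps.
Each is the final Thursday of its month — 2035-03-29 is past the 28th, so '4th Thursday' doesn't fit.
July 2035 ends with Thursday 2035-07-26.
August 2035 ends with Thursday 2035-08-30.
September 2035 ends with Thursday 2035-09-27.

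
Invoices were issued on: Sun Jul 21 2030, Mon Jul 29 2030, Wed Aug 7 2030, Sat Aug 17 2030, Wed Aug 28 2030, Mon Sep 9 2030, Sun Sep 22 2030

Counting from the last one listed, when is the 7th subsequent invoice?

Gaps: 8, 9, 10, 11, 12, 13 days — each gap is 1 larger than the previous one.
Next gap: 14 days. Sun Sep 22 2030 + 14 days = Sun Oct 6 2030.
Next gap: 15 days. Sun Oct 6 2030 + 15 days = Mon Oct 21 2030.
Next gap: 16 days. Mon Oct 21 2030 + 16 days = Wed Nov 6 2030.
Next gap: 17 days. Wed Nov 6 2030 + 17 days = Sat Nov 23 2030.
Next gap: 18 days. Sat Nov 23 2030 + 18 days = Wed Dec 11 2030.
Next gap: 19 days. Wed Dec 11 2030 + 19 days = Mon Dec 30 2030.
Next gap: 20 days. Mon Dec 30 2030 + 20 days = Sun Jan 19 2031.

Sun Jan 19 2031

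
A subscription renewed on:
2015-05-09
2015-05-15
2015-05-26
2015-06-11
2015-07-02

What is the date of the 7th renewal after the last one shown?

2016-04-14

The spacing grows by 5 each time: 6, 11, 16, 21 days.
Next gap: 26 days. 2015-07-02 + 26 days = 2015-07-28.
Next gap: 31 days. 2015-07-28 + 31 days = 2015-08-28.
Next gap: 36 days. 2015-08-28 + 36 days = 2015-10-03.
Next gap: 41 days. 2015-10-03 + 41 days = 2015-11-13.
Next gap: 46 days. 2015-11-13 + 46 days = 2015-12-29.
Next gap: 51 days. 2015-12-29 + 51 days = 2016-02-18.
Next gap: 56 days. 2016-02-18 + 56 days = 2016-04-14.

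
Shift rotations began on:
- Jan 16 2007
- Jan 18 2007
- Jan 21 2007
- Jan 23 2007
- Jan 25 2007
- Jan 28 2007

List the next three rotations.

Jan 30 2007, Feb 1 2007, Feb 4 2007

The gap pattern 2, 3, 2, 2, 3 repeats every 3 events.
These are the Tuesdays, Thursdays and Sundays of each week.
Next Tuesday: Jan 30 2007.
The following Thursday is Feb 1 2007.
Next Sunday: Feb 4 2007.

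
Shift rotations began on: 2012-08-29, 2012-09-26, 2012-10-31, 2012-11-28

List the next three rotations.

Every date is a Wednesday; gaps 28, 35, 28 days.
Each is the last Wednesday of its month (at least one falls on the 29th or later, ruling out '4th Wednesday').
December 2012 ends with Wednesday 2012-12-26.
Last Wednesday of January 2013: 2013-01-30.
Last Wednesday of February 2013: 2013-02-27.

2012-12-26, 2013-01-30, 2013-02-27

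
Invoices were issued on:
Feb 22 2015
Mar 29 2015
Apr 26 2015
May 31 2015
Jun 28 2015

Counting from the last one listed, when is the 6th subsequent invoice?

Dec 27 2015

Every date is a Sunday; gaps 35, 28, 35, 28 days.
Each is the last Sunday of its month (at least one falls on the 29th or later, ruling out '4th Sunday').
July 2015 ends with Sunday Jul 26 2015.
August 2015 ends with Sunday Aug 30 2015.
Last Sunday of September 2015: Sep 27 2015.
Last Sunday of October 2015: Oct 25 2015.
Last Sunday of November 2015: Nov 29 2015.
December 2015 ends with Sunday Dec 27 2015.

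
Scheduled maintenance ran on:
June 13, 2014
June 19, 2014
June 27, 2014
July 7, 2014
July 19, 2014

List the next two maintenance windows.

The spacing grows by 2 each time: 6, 8, 10, 12 days.
Next gap: 14 days. July 19, 2014 + 14 days = August 2, 2014.
Next gap: 16 days. August 2, 2014 + 16 days = August 18, 2014.

August 2, 2014; August 18, 2014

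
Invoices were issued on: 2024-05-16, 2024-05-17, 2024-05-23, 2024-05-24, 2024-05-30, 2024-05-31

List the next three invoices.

The gap pattern 1, 6, 1, 6, 1 repeats every 2 events.
These are the Thursdays and Fridays of each week.
Next Thursday: 2024-06-06.
Next Friday: 2024-06-07.
Next Thursday: 2024-06-13.

2024-06-06, 2024-06-07, 2024-06-13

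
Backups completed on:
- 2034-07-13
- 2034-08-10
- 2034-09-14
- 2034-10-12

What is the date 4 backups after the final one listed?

All dates are Thursdays, 28, 35, 28 days apart.
Specifically, the 2nd Thursday of each month.
November 2034 — 2nd Thursday is 2034-11-09.
December 2034 — 2nd Thursday is 2034-12-14.
2nd Thursday of January 2035: 2035-01-11.
February 2035 — 2nd Thursday is 2035-02-08.

2035-02-08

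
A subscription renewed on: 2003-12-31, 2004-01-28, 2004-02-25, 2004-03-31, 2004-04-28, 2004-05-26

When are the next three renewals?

2004-06-30, 2004-07-28, 2004-08-25

Every date is a Wednesday; gaps 28, 28, 35, 28, 28 days.
Each is the last Wednesday of its month (at least one falls on the 29th or later, ruling out '4th Wednesday').
June 2004 ends with Wednesday 2004-06-30.
Last Wednesday of July 2004: 2004-07-28.
August 2004 ends with Wednesday 2004-08-25.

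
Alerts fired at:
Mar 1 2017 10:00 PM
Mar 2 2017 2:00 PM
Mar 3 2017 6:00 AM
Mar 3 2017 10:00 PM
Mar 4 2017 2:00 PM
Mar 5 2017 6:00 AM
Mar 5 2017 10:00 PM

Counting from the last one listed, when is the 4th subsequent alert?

Spacing: 16, 16, 16, 16, 16, 16 h — constant 16 h.
Mar 5 2017 10:00 PM + 16 h = Mar 6 2017 2:00 PM.
Mar 6 2017 2:00 PM + 16 h = Mar 7 2017 6:00 AM.
Mar 7 2017 6:00 AM + 16 h = Mar 7 2017 10:00 PM.
Mar 7 2017 10:00 PM + 16 h = Mar 8 2017 2:00 PM.

Mar 8 2017 2:00 PM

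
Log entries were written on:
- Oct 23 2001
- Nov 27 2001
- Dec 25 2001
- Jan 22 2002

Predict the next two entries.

Feb 26 2002, Mar 26 2002

These are Tuesdays at 28- or 35-day spacing (35, 28, 28).
The pattern: 4th Tuesday of the month.
4th Tuesday of February 2002: Feb 26 2002.
4th Tuesday of March 2002: Mar 26 2002.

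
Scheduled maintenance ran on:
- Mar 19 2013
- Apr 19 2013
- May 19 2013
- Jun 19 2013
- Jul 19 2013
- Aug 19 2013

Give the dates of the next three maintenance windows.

Sep 19 2013, Oct 19 2013, Nov 19 2013

Gaps: 31, 30, 31, 30, 31 days — not constant. Every event is on the 19th of the month.
Pattern: the 19th of each month.
Next: September 2013 → Sep 19 2013.
Next: October 2013 → Oct 19 2013.
November 2013: Nov 19 2013.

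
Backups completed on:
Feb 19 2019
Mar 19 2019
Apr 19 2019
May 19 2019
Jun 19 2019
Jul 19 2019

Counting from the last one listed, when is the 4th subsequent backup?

Gaps: 28, 31, 30, 31, 30 days — not constant. Every event is on the 19th of the month.
Pattern: the 19th of each month.
Next: August 2019 → Aug 19 2019.
Next: September 2019 → Sep 19 2019.
October 2019: Oct 19 2019.
November 2019: Nov 19 2019.

Nov 19 2019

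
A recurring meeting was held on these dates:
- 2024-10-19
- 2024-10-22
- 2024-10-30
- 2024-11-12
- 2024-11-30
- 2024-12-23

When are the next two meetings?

2025-01-20, 2025-02-22

The spacing grows by 5 each time: 3, 8, 13, 18, 23 days.
Next gap: 28 days. 2024-12-23 + 28 days = 2025-01-20.
Next gap: 33 days. 2025-01-20 + 33 days = 2025-02-22.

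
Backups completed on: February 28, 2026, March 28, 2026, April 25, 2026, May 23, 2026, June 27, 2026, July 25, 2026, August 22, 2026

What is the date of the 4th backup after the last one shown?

December 26, 2026

Gaps: 28, 28, 28, 35, 28, 28 days — a mix of 28 and 35. Every date is a Saturday.
Each is the 4th Saturday of its month.
4th Saturday of September 2026: September 26, 2026.
4th Saturday of October 2026: October 24, 2026.
4th Saturday of November 2026: November 28, 2026.
December 2026 — 4th Saturday is December 26, 2026.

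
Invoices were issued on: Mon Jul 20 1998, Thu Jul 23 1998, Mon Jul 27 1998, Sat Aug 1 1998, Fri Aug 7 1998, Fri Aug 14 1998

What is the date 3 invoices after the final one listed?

The spacing grows by 1 each time: 3, 4, 5, 6, 7 days.
Next gap: 8 days. Fri Aug 14 1998 + 8 days = Sat Aug 22 1998.
Next gap: 9 days. Sat Aug 22 1998 + 9 days = Mon Aug 31 1998.
Next gap: 10 days. Mon Aug 31 1998 + 10 days = Thu Sep 10 1998.

Thu Sep 10 1998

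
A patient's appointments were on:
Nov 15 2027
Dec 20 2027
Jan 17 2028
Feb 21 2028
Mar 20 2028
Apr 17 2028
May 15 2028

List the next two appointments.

Jun 19 2028, Jul 17 2028

All dates are Mondays, 35, 28, 35, 28, 28, 28 days apart.
Specifically, the 3rd Monday of each month.
June 2028 — 3rd Monday is Jun 19 2028.
3rd Monday of July 2028: Jul 17 2028.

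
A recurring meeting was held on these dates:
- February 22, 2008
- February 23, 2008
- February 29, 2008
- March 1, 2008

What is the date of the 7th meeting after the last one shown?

Every event lands on a Friday or Saturday (gaps cycle 1, 6, 1).
So the schedule is: every Friday and Saturday.
The following Friday is March 7, 2008.
Next Saturday: March 8, 2008.
Next Friday: March 14, 2008.
The following Saturday is March 15, 2008.
The following Friday is March 21, 2008.
Next Saturday: March 22, 2008.
The following Friday is March 28, 2008.

March 28, 2008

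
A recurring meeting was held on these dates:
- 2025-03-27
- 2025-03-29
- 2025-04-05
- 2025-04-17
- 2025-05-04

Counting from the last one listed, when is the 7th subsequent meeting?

Gaps: 2, 7, 12, 17 days — each gap is 5 larger than the previous one.
Next gap: 22 days. 2025-05-04 + 22 days = 2025-05-26.
Next gap: 27 days. 2025-05-26 + 27 days = 2025-06-22.
Next gap: 32 days. 2025-06-22 + 32 days = 2025-07-24.
Next gap: 37 days. 2025-07-24 + 37 days = 2025-08-30.
Next gap: 42 days. 2025-08-30 + 42 days = 2025-10-11.
Next gap: 47 days. 2025-10-11 + 47 days = 2025-11-27.
Next gap: 52 days. 2025-11-27 + 52 days = 2026-01-18.

2026-01-18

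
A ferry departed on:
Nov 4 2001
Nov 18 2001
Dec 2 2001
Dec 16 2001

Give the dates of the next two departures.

Dec 30 2001, Jan 13 2002

Gaps between consecutive events: 14, 14, 14 days — a constant 14-day interval.
Dec 16 2001 + 14 days = Dec 30 2001.
Dec 30 2001 + 14 days = Jan 13 2002.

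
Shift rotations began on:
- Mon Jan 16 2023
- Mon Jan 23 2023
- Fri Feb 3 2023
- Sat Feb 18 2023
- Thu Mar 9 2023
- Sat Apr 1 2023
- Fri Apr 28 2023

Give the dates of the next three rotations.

Mon May 29 2023, Mon Jul 3 2023, Fri Aug 11 2023

The spacing grows by 4 each time: 7, 11, 15, 19, 23, 27 days.
Next gap: 31 days. Fri Apr 28 2023 + 31 days = Mon May 29 2023.
Next gap: 35 days. Mon May 29 2023 + 35 days = Mon Jul 3 2023.
Next gap: 39 days. Mon Jul 3 2023 + 39 days = Fri Aug 11 2023.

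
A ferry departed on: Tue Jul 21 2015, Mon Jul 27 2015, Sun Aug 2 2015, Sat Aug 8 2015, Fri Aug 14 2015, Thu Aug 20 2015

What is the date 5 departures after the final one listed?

Gaps between consecutive events: 6, 6, 6, 6, 6 days — a constant 6-day interval.
Thu Aug 20 2015 + 6 days = Wed Aug 26 2015.
Wed Aug 26 2015 + 6 days = Tue Sep 1 2015.
Tue Sep 1 2015 + 6 days = Mon Sep 7 2015.
Mon Sep 7 2015 + 6 days = Sun Sep 13 2015.
Sun Sep 13 2015 + 6 days = Sat Sep 19 2015.

Sat Sep 19 2015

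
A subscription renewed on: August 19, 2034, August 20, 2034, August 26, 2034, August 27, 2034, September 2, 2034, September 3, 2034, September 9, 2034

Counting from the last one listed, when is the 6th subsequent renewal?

Every event lands on a Saturday or Sunday (gaps cycle 1, 6, 1, 6, 1, 6).
So the schedule is: every Saturday and Sunday.
Next Sunday: September 10, 2034.
The following Saturday is September 16, 2034.
The following Sunday is September 17, 2034.
The following Saturday is September 23, 2034.
The following Sunday is September 24, 2034.
The following Saturday is September 30, 2034.

September 30, 2034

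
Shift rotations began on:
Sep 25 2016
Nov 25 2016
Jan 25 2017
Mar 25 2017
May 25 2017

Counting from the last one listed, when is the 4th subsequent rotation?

Gaps: 61, 61, 59, 61 days — not constant. Every event is on the 25th of the month.
Pattern: the 25th of every 2 months.
Next: July 2017 → Jul 25 2017.
September 2017: Sep 25 2017.
Next: November 2017 → Nov 25 2017.
January 2018: Jan 25 2018.

Jan 25 2018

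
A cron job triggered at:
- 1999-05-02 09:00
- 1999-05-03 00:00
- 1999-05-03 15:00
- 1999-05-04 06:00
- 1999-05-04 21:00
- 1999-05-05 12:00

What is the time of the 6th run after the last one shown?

1999-05-09 06:00

Spacing: 15, 15, 15, 15, 15 h — constant 15 h.
1999-05-05 12:00 + 15 h = 1999-05-06 03:00.
1999-05-06 03:00 + 15 h = 1999-05-06 18:00.
1999-05-06 18:00 + 15 h = 1999-05-07 09:00.
1999-05-07 09:00 + 15 h = 1999-05-08 00:00.
1999-05-08 00:00 + 15 h = 1999-05-08 15:00.
1999-05-08 15:00 + 15 h = 1999-05-09 06:00.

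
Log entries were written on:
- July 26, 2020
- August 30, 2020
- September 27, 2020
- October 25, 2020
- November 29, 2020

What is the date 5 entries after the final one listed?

April 25, 2021

These are Sundays with 35, 28, 28, 35-day gaps.
Each is the final Sunday of its month — August 30, 2020 is past the 28th, so '4th Sunday' doesn't fit.
Last Sunday of December 2020: December 27, 2020.
Last Sunday of January 2021: January 31, 2021.
February 2021 ends with Sunday February 28, 2021.
March 2021 ends with Sunday March 28, 2021.
Last Sunday of April 2021: April 25, 2021.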